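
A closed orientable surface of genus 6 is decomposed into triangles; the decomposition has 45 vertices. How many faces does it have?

χ = 2 − 2·6 = -10, and every face is a triangle so 3F = 2E.
V − E + F = -10 with E = 3F/2 gives 45 − (3/2 − 1)·F = -10, so F = 110 and E = 165.

110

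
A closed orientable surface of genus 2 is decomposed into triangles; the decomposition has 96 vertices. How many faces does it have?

χ = 2 − 2·2 = -2, and every face is a triangle so 3F = 2E.
V − E + F = -2 with E = 3F/2 gives 96 − (3/2 − 1)·F = -2, so F = 196 and E = 294.

196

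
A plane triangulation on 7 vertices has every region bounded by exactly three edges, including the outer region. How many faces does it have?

10

In a plane triangulation 3F = 2E and V − E + F = 2, so F = 2V − 4 = 2·7 − 4 = 10.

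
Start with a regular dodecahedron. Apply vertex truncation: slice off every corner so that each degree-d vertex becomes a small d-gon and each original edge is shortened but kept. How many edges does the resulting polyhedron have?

The base solid has V = 20, E = 30, F = 12.
Truncation replaces each original edge-end by a new vertex, so V′ = 2E = 60.
Each original edge survives, and each old vertex of degree d contributes d new edges; summing degrees gives Σd = 2E, so E′ = E + 2E = 3E = 90.
Each original face survives and each original vertex becomes one new face: F′ = F + V = 32.

90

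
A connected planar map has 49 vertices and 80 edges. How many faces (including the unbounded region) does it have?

Euler's formula for a connected plane graph: V − E + F = 2, so F = 2 − 49 + 80 = 33.

33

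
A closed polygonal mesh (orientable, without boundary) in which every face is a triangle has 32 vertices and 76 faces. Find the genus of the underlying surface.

Every face is a triangle, so 2E = 3·76 = 228, giving E = 114.
χ = V − E + F = 32 − 114 + 76 = -6.
For a closed orientable surface χ = 2 − 2g, so g = (2 − (-6))/2 = 4.

4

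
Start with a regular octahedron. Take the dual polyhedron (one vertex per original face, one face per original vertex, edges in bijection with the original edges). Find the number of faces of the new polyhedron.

6

The base solid has V = 6, E = 12, F = 8.
The dual swaps V and F and preserves E: V′ = F = 8, E′ = E = 12, F′ = V = 6.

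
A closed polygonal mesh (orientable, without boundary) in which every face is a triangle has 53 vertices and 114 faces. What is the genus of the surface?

3

Every face is a triangle, so 2E = 3·114 = 342, giving E = 171.
χ = V − E + F = 53 − 171 + 114 = -4.
For a closed orientable surface χ = 2 − 2g, so g = (2 − (-4))/2 = 3.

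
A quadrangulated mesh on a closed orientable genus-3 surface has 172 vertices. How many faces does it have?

176

χ = 2 − 2·3 = -4, and every face is a square so 4F = 2E.
V − E + F = -4 with E = 4F/2 gives 172 − (4/2 − 1)·F = -4, so F = 176 and E = 352.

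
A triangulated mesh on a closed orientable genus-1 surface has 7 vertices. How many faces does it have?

χ = 2 − 2·1 = 0, and every face is a triangle so 3F = 2E.
V − E + F = 0 with E = 3F/2 gives 7 − (3/2 − 1)·F = 0, so F = 14 and E = 21.

14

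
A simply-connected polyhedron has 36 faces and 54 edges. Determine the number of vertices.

Here V − E + F = 2.
V = 2 + E − F = 2 + 54 − 36 = 20.

20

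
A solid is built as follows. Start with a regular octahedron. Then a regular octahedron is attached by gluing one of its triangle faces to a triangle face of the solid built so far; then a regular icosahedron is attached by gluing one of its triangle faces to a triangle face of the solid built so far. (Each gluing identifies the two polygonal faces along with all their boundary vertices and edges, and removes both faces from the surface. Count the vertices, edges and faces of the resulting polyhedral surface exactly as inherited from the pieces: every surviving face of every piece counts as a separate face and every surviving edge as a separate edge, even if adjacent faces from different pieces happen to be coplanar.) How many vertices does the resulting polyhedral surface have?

18

A regular octahedron: V=6, E=12, F=8.
Attach a regular octahedron (V=6, E=12, F=8) along a 3-gon: merge 3 vertices and 3 edges, delete both glued faces → V=9, E=21, F=14.
Attach a regular icosahedron (V=12, E=30, F=20) along a 3-gon: merge 3 vertices and 3 edges, delete both glued faces → V=18, E=48, F=32.
Check: V − E + F = 18 − 48 + 32 = 2.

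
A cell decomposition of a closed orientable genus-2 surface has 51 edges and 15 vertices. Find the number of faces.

34

For a closed orientable surface of genus 2, χ = 2 − 2·2 = -2.
F = -2 − V + E = -2 − 15 + 51 = 34.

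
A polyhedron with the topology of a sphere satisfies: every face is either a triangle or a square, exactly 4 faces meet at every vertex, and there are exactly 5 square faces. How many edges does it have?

Let x be the number of triangles; then F = 5 + x.
Edge–face incidences: 2E = 4·5 + 3·x = 20 + 3x.
Every vertex has degree 4, so 4V = 2E.
Euler: V − E + F = 2 ⇒ (2E)/4 − E + (5 + x) = 2.
Multiply by 8: 2·(2E) − 4·(2E) + 8·(5 + x) = 16, i.e. 40 + 8x − 2·(20 + 3x) = 16.
Collecting terms: 2x = 16, so x = 8.
Then 2E = 20 + 3·8 = 44, so E = 22, V = 2E/4 = 11, F = 5 + 8 = 13.

22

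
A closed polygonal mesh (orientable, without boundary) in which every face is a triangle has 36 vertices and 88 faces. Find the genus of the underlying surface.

Every face is a triangle, so 2E = 3·88 = 264, giving E = 132.
χ = V − E + F = 36 − 132 + 88 = -8.
For a closed orientable surface χ = 2 − 2g, so g = (2 − (-8))/2 = 5.

5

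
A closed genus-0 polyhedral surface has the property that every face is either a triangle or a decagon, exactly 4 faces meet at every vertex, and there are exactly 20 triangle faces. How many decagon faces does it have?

Let x be the number of decagons; then F = 20 + x.
Edge–face incidences: 2E = 3·20 + 10·x = 60 + 10x.
Every vertex has degree 4, so 4V = 2E.
Euler: V − E + F = 2 ⇒ (2E)/4 − E + (20 + x) = 2.
Multiply by 8: 2·(2E) − 4·(2E) + 8·(20 + x) = 16, i.e. 160 + 8x − 2·(60 + 10x) = 16.
Collecting terms: −12x + 40 = 16, so −12x = −24, so x = 2.
Then 2E = 60 + 10·2 = 80, so E = 40, V = 2E/4 = 20, F = 20 + 2 = 22.

2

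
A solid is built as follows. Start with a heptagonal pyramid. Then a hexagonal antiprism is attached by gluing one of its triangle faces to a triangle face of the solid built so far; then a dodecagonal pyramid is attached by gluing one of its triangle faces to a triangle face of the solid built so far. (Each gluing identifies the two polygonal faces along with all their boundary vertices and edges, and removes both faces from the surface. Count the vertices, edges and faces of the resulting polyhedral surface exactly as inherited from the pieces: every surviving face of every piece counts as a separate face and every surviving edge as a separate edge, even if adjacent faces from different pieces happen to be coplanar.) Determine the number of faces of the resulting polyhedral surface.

A heptagonal pyramid: V=8, E=14, F=8.
Attach a hexagonal antiprism (V=12, E=24, F=14) along a 3-gon: merge 3 vertices and 3 edges, delete both glued faces → V=17, E=35, F=20.
Attach a dodecagonal pyramid (V=13, E=24, F=13) along a 3-gon: merge 3 vertices and 3 edges, delete both glued faces → V=27, E=56, F=31.
Check: V − E + F = 27 − 56 + 31 = 2.

31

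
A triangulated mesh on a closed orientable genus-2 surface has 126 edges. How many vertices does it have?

40

χ = 2 − 2·2 = -2, and every face is a triangle so 3F = 2E.
F = 2E/3 = 84. Then V = -2 + E − F = -2 + 126 − 84 = 40.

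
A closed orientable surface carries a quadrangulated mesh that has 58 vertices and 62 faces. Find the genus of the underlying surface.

3

Every face is a square, so 2E = 4·62 = 248, giving E = 124.
χ = V − E + F = 58 − 124 + 62 = -4.
For a closed orientable surface χ = 2 − 2g, so g = (2 − (-4))/2 = 3.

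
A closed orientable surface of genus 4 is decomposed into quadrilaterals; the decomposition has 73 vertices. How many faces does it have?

79

χ = 2 − 2·4 = -6, and every face is a square so 4F = 2E.
V − E + F = -6 with E = 4F/2 gives 73 − (4/2 − 1)·F = -6, so F = 79 and E = 158.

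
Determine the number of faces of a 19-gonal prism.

21

A prism on an n-gon has two n-gon bases and n rectangular sides: V = 2·19 = 38, E = 3·19 = 57, F = 19 + 2 = 21.
Check: V − E + F = 38 − 57 + 21 = 2.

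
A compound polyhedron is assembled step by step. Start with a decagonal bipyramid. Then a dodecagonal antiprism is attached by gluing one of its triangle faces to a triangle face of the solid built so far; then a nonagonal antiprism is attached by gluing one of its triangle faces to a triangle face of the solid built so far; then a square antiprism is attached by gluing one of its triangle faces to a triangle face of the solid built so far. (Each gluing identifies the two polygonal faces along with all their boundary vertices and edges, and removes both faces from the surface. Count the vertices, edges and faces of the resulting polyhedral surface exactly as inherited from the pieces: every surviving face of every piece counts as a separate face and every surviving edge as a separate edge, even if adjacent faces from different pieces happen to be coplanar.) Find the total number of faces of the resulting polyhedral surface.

70

A decagonal bipyramid: V=12, E=30, F=20.
Attach a dodecagonal antiprism (V=24, E=48, F=26) along a 3-gon: merge 3 vertices and 3 edges, delete both glued faces → V=33, E=75, F=44.
Attach a nonagonal antiprism (V=18, E=36, F=20) along a 3-gon: merge 3 vertices and 3 edges, delete both glued faces → V=48, E=108, F=62.
Attach a square antiprism (V=8, E=16, F=10) along a 3-gon: merge 3 vertices and 3 edges, delete both glued faces → V=53, E=121, F=70.
Check: V − E + F = 53 − 121 + 70 = 2.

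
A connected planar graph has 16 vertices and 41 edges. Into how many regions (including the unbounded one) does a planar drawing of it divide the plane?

27

Euler's formula for a connected plane graph: V − E + F = 2, so F = 2 − 16 + 41 = 27.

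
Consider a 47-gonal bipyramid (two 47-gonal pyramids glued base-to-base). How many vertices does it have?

49

A bipyramid over an n-gon has 2n triangular faces and n + 2 vertices: V = 47 + 2 = 49, E = 3·47 = 141, F = 2·47 = 94.
Check: V − E + F = 49 − 141 + 94 = 2.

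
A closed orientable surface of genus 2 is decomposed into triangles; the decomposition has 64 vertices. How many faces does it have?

χ = 2 − 2·2 = -2, and every face is a triangle so 3F = 2E.
V − E + F = -2 with E = 3F/2 gives 64 − (3/2 − 1)·F = -2, so F = 132 and E = 198.

132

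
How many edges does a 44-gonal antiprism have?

176

An antiprism on an n-gon has two n-gon caps and 2n triangles: V = 2·44 = 88, E = 4·44 = 176, F = 2·44 + 2 = 90.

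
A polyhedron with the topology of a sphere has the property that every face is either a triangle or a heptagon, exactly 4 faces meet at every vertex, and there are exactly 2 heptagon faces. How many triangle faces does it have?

Let x be the number of triangles; then F = 2 + x.
Edge–face incidences: 2E = 7·2 + 3·x = 14 + 3x.
Every vertex has degree 4, so 4V = 2E.
Euler: V − E + F = 2 ⇒ (2E)/4 − E + (2 + x) = 2.
Multiply by 8: 2·(2E) − 4·(2E) + 8·(2 + x) = 16, i.e. 16 + 8x − 2·(14 + 3x) = 16.
Collecting terms: 2x − 12 = 16, so 2x = 28, so x = 14.
Then 2E = 14 + 3·14 = 56, so E = 28, V = 2E/4 = 14, F = 2 + 14 = 16.

14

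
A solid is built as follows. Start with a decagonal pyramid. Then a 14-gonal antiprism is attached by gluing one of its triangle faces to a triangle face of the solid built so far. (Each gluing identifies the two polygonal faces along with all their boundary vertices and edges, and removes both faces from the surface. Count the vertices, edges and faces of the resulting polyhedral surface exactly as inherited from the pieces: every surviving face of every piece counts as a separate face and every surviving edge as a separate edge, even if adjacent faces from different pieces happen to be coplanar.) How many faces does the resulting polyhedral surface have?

39

A decagonal pyramid: V=11, E=20, F=11.
Attach a 14-gonal antiprism (V=28, E=56, F=30) along a 3-gon: merge 3 vertices and 3 edges, delete both glued faces → V=36, E=73, F=39.
Check: V − E + F = 36 − 73 + 39 = 2.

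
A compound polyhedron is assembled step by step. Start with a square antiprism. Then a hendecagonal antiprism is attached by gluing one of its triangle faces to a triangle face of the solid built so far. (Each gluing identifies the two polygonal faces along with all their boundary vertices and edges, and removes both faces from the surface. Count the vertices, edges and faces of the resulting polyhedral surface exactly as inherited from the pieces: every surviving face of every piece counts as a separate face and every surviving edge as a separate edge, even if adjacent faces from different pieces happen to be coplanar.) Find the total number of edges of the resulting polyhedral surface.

57

A square antiprism: V=8, E=16, F=10.
Attach a hendecagonal antiprism (V=22, E=44, F=24) along a 3-gon: merge 3 vertices and 3 edges, delete both glued faces → V=27, E=57, F=32.
Check: V − E + F = 27 − 57 + 32 = 2.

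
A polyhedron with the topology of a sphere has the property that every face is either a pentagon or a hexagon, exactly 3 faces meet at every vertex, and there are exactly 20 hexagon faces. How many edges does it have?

Let x be the number of pentagons; then F = 20 + x.
Edge–face incidences: 2E = 6·20 + 5·x = 120 + 5x.
Every vertex has degree 3, so 3V = 2E.
Euler: V − E + F = 2 ⇒ (2E)/3 − E + (20 + x) = 2.
Multiply by 6: 2·(2E) − 3·(2E) + 6·(20 + x) = 12, i.e. 120 + 6x − (120 + 5x) = 12.
Collecting terms: x = 12.
Then 2E = 120 + 5·12 = 180, so E = 90, V = 2E/3 = 60, F = 20 + 12 = 32.

90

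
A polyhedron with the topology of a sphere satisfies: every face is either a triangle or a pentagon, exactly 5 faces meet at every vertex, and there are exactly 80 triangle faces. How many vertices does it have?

60

Let x be the number of pentagons; then F = 80 + x.
Edge–face incidences: 2E = 3·80 + 5·x = 240 + 5x.
Every vertex has degree 5, so 5V = 2E.
Euler: V − E + F = 2 ⇒ (2E)/5 − E + (80 + x) = 2.
Multiply by 10: 2·(2E) − 5·(2E) + 10·(80 + x) = 20, i.e. 800 + 10x − 3·(240 + 5x) = 20.
Collecting terms: −5x + 80 = 20, so −5x = −60, so x = 12.
Then 2E = 240 + 5·12 = 300, so E = 150, V = 2E/5 = 60, F = 80 + 12 = 92.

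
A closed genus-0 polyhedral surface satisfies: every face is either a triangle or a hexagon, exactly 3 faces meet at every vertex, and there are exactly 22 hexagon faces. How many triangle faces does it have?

4

Let x be the number of triangles; then F = 22 + x.
Edge–face incidences: 2E = 6·22 + 3·x = 132 + 3x.
Every vertex has degree 3, so 3V = 2E.
Euler: V − E + F = 2 ⇒ (2E)/3 − E + (22 + x) = 2.
Multiply by 6: 2·(2E) − 3·(2E) + 6·(22 + x) = 12, i.e. 132 + 6x − (132 + 3x) = 12.
Collecting terms: 3x = 12, so x = 4.
Then 2E = 132 + 3·4 = 144, so E = 72, V = 2E/3 = 48, F = 22 + 4 = 26.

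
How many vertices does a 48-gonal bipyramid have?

50

A bipyramid over an n-gon has 2n triangular faces and n + 2 vertices: V = 48 + 2 = 50, E = 3·48 = 144, F = 2·48 = 96.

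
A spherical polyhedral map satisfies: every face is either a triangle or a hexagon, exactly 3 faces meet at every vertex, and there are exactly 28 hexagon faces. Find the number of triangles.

Let x be the number of triangles; then F = 28 + x.
Edge–face incidences: 2E = 6·28 + 3·x = 168 + 3x.
Every vertex has degree 3, so 3V = 2E.
Euler: V − E + F = 2 ⇒ (2E)/3 − E + (28 + x) = 2.
Multiply by 6: 2·(2E) − 3·(2E) + 6·(28 + x) = 12, i.e. 168 + 6x − (168 + 3x) = 12.
Collecting terms: 3x = 12, so x = 4.
Then 2E = 168 + 3·4 = 180, so E = 90, V = 2E/3 = 60, F = 28 + 4 = 32.

4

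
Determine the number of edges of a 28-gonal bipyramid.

84

A bipyramid over an n-gon has 2n triangular faces and n + 2 vertices: V = 28 + 2 = 30, E = 3·28 = 84, F = 2·28 = 56.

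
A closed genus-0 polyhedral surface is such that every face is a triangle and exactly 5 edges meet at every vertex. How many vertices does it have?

12

Each face has 3 edges and each edge borders two faces, so 2E = 3F.
Each vertex has degree 5, so 5V = 2E and hence V = 3F/5.
Euler: V − E + F = 2 ⇒ (3F/5) − (3F/2) + F = 2.
Multiply by 10: (6 − 15 + 10)F = 20, i.e. 1F = 20.
So F = 20, E = 3·20/2 = 30, V = 3·20/5 = 12.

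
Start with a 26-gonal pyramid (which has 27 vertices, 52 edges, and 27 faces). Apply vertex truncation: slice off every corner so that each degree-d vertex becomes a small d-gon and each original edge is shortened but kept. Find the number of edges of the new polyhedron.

156

Truncation replaces each original edge-end by a new vertex, so V′ = 2E = 104.
Each original edge survives, and each old vertex of degree d contributes d new edges; summing degrees gives Σd = 2E, so E′ = E + 2E = 3E = 156.
Each original face survives and each original vertex becomes one new face: F′ = F + V = 54.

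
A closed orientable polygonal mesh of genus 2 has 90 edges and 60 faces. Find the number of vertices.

For a closed orientable surface of genus 2, χ = 2 − 2·2 = -2.
V = -2 + E − F = -2 + 90 − 60 = 28.

28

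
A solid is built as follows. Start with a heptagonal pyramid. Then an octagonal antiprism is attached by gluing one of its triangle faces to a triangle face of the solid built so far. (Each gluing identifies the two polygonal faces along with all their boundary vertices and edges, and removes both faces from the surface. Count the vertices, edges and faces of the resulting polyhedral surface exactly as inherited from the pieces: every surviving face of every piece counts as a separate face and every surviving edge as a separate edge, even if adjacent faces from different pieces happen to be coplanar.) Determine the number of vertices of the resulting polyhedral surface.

21

A heptagonal pyramid: V=8, E=14, F=8.
Attach an octagonal antiprism (V=16, E=32, F=18) along a 3-gon: merge 3 vertices and 3 edges, delete both glued faces → V=21, E=43, F=24.
Check: V − E + F = 21 − 43 + 24 = 2.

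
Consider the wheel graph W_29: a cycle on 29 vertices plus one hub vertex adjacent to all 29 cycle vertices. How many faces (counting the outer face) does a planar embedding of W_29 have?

W_29 has V = 29 + 1 = 30 vertices and E = 2·29 = 58 edges.
By Euler's formula F = 2 − V + E = 2 − 30 + 58 = 30.

30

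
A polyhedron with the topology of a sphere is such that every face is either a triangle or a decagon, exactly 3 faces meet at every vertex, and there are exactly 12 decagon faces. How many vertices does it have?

Let x be the number of triangles; then F = 12 + x.
Edge–face incidences: 2E = 10·12 + 3·x = 120 + 3x.
Every vertex has degree 3, so 3V = 2E.
Euler: V − E + F = 2 ⇒ (2E)/3 − E + (12 + x) = 2.
Multiply by 6: 2·(2E) − 3·(2E) + 6·(12 + x) = 12, i.e. 72 + 6x − (120 + 3x) = 12.
Collecting terms: 3x − 48 = 12, so 3x = 60, so x = 20.
Then 2E = 120 + 3·20 = 180, so E = 90, V = 2E/3 = 60, F = 12 + 20 = 32.

60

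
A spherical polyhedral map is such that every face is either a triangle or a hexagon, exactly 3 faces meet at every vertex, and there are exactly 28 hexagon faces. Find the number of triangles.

Let x be the number of triangles; then F = 28 + x.
Edge–face incidences: 2E = 6·28 + 3·x = 168 + 3x.
Every vertex has degree 3, so 3V = 2E.
Euler: V − E + F = 2 ⇒ (2E)/3 − E + (28 + x) = 2.
Multiply by 6: 2·(2E) − 3·(2E) + 6·(28 + x) = 12, i.e. 168 + 6x − (168 + 3x) = 12.
Collecting terms: 3x = 12, so x = 4.
Then 2E = 168 + 3·4 = 180, so E = 90, V = 2E/3 = 60, F = 28 + 4 = 32.

4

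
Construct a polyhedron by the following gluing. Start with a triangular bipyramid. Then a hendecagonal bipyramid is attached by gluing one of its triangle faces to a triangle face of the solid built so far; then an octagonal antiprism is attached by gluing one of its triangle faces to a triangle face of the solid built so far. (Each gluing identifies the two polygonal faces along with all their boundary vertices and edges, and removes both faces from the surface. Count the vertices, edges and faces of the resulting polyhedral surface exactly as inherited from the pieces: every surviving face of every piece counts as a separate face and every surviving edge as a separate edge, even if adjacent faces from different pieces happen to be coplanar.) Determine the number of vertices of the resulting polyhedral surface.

A triangular bipyramid: V=5, E=9, F=6.
Attach a hendecagonal bipyramid (V=13, E=33, F=22) along a 3-gon: merge 3 vertices and 3 edges, delete both glued faces → V=15, E=39, F=26.
Attach an octagonal antiprism (V=16, E=32, F=18) along a 3-gon: merge 3 vertices and 3 edges, delete both glued faces → V=28, E=68, F=42.
Check: V − E + F = 28 − 68 + 42 = 2.

28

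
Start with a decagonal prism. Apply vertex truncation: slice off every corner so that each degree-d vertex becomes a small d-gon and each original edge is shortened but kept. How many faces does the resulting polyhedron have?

The base solid has V = 20, E = 30, F = 12.
Truncation replaces each original edge-end by a new vertex, so V′ = 2E = 60.
Each original edge survives, and each old vertex of degree d contributes d new edges; summing degrees gives Σd = 2E, so E′ = E + 2E = 3E = 90.
Each original face survives and each original vertex becomes one new face: F′ = F + V = 32.

32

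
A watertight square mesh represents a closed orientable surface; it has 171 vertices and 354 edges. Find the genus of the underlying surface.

Every face is a square and each edge borders two faces, so 4F = 2·354, giving F = 177.
χ = V − E + F = 171 − 354 + 177 = -6.
For a closed orientable surface χ = 2 − 2g, so g = (2 − (-6))/2 = 4.

4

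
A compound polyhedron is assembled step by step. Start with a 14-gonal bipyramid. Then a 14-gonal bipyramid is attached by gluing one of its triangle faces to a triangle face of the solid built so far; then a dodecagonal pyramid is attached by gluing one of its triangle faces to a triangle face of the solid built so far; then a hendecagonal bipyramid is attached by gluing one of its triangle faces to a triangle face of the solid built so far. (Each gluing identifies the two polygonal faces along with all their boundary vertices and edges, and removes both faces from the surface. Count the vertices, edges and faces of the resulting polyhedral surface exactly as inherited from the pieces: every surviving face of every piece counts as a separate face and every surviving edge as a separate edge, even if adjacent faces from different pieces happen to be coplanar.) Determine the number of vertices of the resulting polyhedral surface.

A 14-gonal bipyramid: V=16, E=42, F=28.
Attach a 14-gonal bipyramid (V=16, E=42, F=28) along a 3-gon: merge 3 vertices and 3 edges, delete both glued faces → V=29, E=81, F=54.
Attach a dodecagonal pyramid (V=13, E=24, F=13) along a 3-gon: merge 3 vertices and 3 edges, delete both glued faces → V=39, E=102, F=65.
Attach a hendecagonal bipyramid (V=13, E=33, F=22) along a 3-gon: merge 3 vertices and 3 edges, delete both glued faces → V=49, E=132, F=85.
Check: V − E + F = 49 − 132 + 85 = 2.

49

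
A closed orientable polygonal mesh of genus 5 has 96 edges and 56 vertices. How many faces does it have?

32

For a closed orientable surface of genus 5, χ = 2 − 2·5 = -8.
F = -8 − V + E = -8 − 56 + 96 = 32.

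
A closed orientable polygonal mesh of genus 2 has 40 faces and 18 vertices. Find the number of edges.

60

For a closed orientable surface of genus 2, χ = 2 − 2·2 = -2.
E = V + F − (-2) = 18 + 40 − (-2) = 60.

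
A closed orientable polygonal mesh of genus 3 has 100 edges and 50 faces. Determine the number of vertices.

46

For a closed orientable surface of genus 3, χ = 2 − 2·3 = -4.
V = -4 + E − F = -4 + 100 − 50 = 46.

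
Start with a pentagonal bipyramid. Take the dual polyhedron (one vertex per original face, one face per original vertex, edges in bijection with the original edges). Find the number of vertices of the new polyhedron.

The base solid has V = 7, E = 15, F = 10.
The dual swaps V and F and preserves E: V′ = F = 10, E′ = E = 15, F′ = V = 7.

10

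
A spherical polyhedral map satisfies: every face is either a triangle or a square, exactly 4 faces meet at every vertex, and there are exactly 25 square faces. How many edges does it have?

Let x be the number of triangles; then F = 25 + x.
Edge–face incidences: 2E = 4·25 + 3·x = 100 + 3x.
Every vertex has degree 4, so 4V = 2E.
Euler: V − E + F = 2 ⇒ (2E)/4 − E + (25 + x) = 2.
Multiply by 8: 2·(2E) − 4·(2E) + 8·(25 + x) = 16, i.e. 200 + 8x − 2·(100 + 3x) = 16.
Collecting terms: 2x = 16, so x = 8.
Then 2E = 100 + 3·8 = 124, so E = 62, V = 2E/4 = 31, F = 25 + 8 = 33.

62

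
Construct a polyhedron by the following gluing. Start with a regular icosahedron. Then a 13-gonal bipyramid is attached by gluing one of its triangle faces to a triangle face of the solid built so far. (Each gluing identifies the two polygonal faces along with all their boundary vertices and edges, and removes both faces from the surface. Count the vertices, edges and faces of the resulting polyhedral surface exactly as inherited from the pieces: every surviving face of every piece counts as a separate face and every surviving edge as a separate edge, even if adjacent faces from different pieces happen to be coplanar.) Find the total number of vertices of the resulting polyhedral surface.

A regular icosahedron: V=12, E=30, F=20.
Attach a 13-gonal bipyramid (V=15, E=39, F=26) along a 3-gon: merge 3 vertices and 3 edges, delete both glued faces → V=24, E=66, F=44.
Check: V − E + F = 24 − 66 + 44 = 2.

24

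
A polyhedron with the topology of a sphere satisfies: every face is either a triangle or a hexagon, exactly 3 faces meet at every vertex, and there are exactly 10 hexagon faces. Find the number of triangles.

4

Let x be the number of triangles; then F = 10 + x.
Edge–face incidences: 2E = 6·10 + 3·x = 60 + 3x.
Every vertex has degree 3, so 3V = 2E.
Euler: V − E + F = 2 ⇒ (2E)/3 − E + (10 + x) = 2.
Multiply by 6: 2·(2E) − 3·(2E) + 6·(10 + x) = 12, i.e. 60 + 6x − (60 + 3x) = 12.
Collecting terms: 3x = 12, so x = 4.
Then 2E = 60 + 3·4 = 72, so E = 36, V = 2E/3 = 24, F = 10 + 4 = 14.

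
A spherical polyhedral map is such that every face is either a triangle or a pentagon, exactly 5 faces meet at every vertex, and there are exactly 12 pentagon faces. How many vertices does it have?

Let x be the number of triangles; then F = 12 + x.
Edge–face incidences: 2E = 5·12 + 3·x = 60 + 3x.
Every vertex has degree 5, so 5V = 2E.
Euler: V − E + F = 2 ⇒ (2E)/5 − E + (12 + x) = 2.
Multiply by 10: 2·(2E) − 5·(2E) + 10·(12 + x) = 20, i.e. 120 + 10x − 3·(60 + 3x) = 20.
Collecting terms: x − 60 = 20, so x = 80.
Then 2E = 60 + 3·80 = 300, so E = 150, V = 2E/5 = 60, F = 12 + 80 = 92.

60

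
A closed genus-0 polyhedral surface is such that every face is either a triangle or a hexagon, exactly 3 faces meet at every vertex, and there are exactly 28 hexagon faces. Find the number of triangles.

Let x be the number of triangles; then F = 28 + x.
Edge–face incidences: 2E = 6·28 + 3·x = 168 + 3x.
Every vertex has degree 3, so 3V = 2E.
Euler: V − E + F = 2 ⇒ (2E)/3 − E + (28 + x) = 2.
Multiply by 6: 2·(2E) − 3·(2E) + 6·(28 + x) = 12, i.e. 168 + 6x − (168 + 3x) = 12.
Collecting terms: 3x = 12, so x = 4.
Then 2E = 168 + 3·4 = 180, so E = 90, V = 2E/3 = 60, F = 28 + 4 = 32.

4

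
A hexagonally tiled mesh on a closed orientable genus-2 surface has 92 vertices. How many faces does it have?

χ = 2 − 2·2 = -2, and every face is a hexagon so 6F = 2E.
V − E + F = -2 with E = 6F/2 gives 92 − (6/2 − 1)·F = -2, so F = 47 and E = 141.

47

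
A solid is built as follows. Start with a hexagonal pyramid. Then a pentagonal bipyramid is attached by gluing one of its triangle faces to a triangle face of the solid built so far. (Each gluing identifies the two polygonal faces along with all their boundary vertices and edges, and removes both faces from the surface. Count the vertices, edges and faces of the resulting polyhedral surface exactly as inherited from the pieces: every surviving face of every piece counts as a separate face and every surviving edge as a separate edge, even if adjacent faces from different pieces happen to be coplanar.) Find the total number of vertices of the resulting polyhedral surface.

A hexagonal pyramid: V=7, E=12, F=7.
Attach a pentagonal bipyramid (V=7, E=15, F=10) along a 3-gon: merge 3 vertices and 3 edges, delete both glued faces → V=11, E=24, F=15.
Check: V − E + F = 11 − 24 + 15 = 2.

11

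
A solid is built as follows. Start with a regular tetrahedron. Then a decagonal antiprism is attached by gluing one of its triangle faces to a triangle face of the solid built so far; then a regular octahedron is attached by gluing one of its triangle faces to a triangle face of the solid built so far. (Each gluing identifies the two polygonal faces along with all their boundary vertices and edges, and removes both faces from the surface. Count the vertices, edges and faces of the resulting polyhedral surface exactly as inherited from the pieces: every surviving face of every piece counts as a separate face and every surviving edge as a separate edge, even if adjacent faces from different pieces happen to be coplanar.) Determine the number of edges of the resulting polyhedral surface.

52

A regular tetrahedron: V=4, E=6, F=4.
Attach a decagonal antiprism (V=20, E=40, F=22) along a 3-gon: merge 3 vertices and 3 edges, delete both glued faces → V=21, E=43, F=24.
Attach a regular octahedron (V=6, E=12, F=8) along a 3-gon: merge 3 vertices and 3 edges, delete both glued faces → V=24, E=52, F=30.
Check: V − E + F = 24 − 52 + 30 = 2.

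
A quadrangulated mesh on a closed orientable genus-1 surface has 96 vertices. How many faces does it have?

96

χ = 2 − 2·1 = 0, and every face is a square so 4F = 2E.
V − E + F = 0 with E = 4F/2 gives 96 − (4/2 − 1)·F = 0, so F = 96 and E = 192.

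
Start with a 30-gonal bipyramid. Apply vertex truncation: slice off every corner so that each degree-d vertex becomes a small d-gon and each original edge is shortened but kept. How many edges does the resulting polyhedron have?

270

The base solid has V = 32, E = 90, F = 60.
Truncation replaces each original edge-end by a new vertex, so V′ = 2E = 180.
Each original edge survives, and each old vertex of degree d contributes d new edges; summing degrees gives Σd = 2E, so E′ = E + 2E = 3E = 270.
Each original face survives and each original vertex becomes one new face: F′ = F + V = 92.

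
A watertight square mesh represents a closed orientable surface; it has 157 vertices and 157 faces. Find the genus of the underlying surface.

1

Every face is a square, so 2E = 4·157 = 628, giving E = 314.
χ = V − E + F = 157 − 314 + 157 = 0.
For a closed orientable surface χ = 2 − 2g, so g = (2 − (0))/2 = 1.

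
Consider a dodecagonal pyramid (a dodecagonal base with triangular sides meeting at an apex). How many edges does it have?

24

A pyramid on an n-gon base has one n-gon and n triangles: V = 12 + 1 = 13, E = 2·12 = 24, F = 12 + 1 = 13.
Check: V − E + F = 13 − 24 + 13 = 2.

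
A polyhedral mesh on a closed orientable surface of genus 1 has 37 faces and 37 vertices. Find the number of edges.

For a closed orientable surface of genus 1, χ = 2 − 2·1 = 0.
E = V + F − (0) = 37 + 37 − (0) = 74.

74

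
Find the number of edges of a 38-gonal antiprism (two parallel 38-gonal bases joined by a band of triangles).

152

An antiprism on an n-gon has two n-gon caps and 2n triangles: V = 2·38 = 76, E = 4·38 = 152, F = 2·38 + 2 = 78.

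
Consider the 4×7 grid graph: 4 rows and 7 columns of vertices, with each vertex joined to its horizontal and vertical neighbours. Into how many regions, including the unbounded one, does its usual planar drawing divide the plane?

19

The grid has V = 4·7 = 28 vertices and E = 4·6 + 7·3 = 45 edges.
F = 2 − V + E = 2 − 28 + 45 = 19.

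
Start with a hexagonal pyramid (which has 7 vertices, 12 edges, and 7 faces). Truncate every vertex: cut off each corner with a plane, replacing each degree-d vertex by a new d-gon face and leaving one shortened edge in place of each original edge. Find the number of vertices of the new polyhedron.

24

Truncation replaces each original edge-end by a new vertex, so V′ = 2E = 24.
Each original edge survives, and each old vertex of degree d contributes d new edges; summing degrees gives Σd = 2E, so E′ = E + 2E = 3E = 36.
Each original face survives and each original vertex becomes one new face: F′ = F + V = 14.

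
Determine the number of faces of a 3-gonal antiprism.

8

An antiprism on an n-gon has two n-gon caps and 2n triangles: V = 2·3 = 6, E = 4·3 = 12, F = 2·3 + 2 = 8.
Check: V − E + F = 6 − 12 + 8 = 2.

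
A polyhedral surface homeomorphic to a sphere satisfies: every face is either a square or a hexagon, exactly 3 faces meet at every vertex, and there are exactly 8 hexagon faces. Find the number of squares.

6

Let x be the number of squares; then F = 8 + x.
Edge–face incidences: 2E = 6·8 + 4·x = 48 + 4x.
Every vertex has degree 3, so 3V = 2E.
Euler: V − E + F = 2 ⇒ (2E)/3 − E + (8 + x) = 2.
Multiply by 6: 2·(2E) − 3·(2E) + 6·(8 + x) = 12, i.e. 48 + 6x − (48 + 4x) = 12.
Collecting terms: 2x = 12, so x = 6.
Then 2E = 48 + 4·6 = 72, so E = 36, V = 2E/3 = 24, F = 8 + 6 = 14.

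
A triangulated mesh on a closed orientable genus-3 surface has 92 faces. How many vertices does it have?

42

χ = 2 − 2·3 = -4, and every face is a triangle so 3F = 2E.
E = 3·92/2 = 138. Then V = -4 + E − F = -4 + 138 − 92 = 42.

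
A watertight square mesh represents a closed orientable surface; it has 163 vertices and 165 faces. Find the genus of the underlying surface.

Every face is a square, so 2E = 4·165 = 660, giving E = 330.
χ = V − E + F = 163 − 330 + 165 = -2.
For a closed orientable surface χ = 2 − 2g, so g = (2 − (-2))/2 = 2.

2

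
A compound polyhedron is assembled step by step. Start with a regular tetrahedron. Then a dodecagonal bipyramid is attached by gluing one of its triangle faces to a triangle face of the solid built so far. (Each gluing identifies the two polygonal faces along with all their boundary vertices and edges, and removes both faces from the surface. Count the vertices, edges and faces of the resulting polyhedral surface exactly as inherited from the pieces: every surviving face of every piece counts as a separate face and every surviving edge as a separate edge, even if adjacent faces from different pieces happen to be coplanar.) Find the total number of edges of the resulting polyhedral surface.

A regular tetrahedron: V=4, E=6, F=4.
Attach a dodecagonal bipyramid (V=14, E=36, F=24) along a 3-gon: merge 3 vertices and 3 edges, delete both glued faces → V=15, E=39, F=26.
Check: V − E + F = 15 − 39 + 26 = 2.

39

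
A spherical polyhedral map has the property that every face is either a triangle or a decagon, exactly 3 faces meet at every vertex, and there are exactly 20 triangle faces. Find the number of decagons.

12

Let x be the number of decagons; then F = 20 + x.
Edge–face incidences: 2E = 3·20 + 10·x = 60 + 10x.
Every vertex has degree 3, so 3V = 2E.
Euler: V − E + F = 2 ⇒ (2E)/3 − E + (20 + x) = 2.
Multiply by 6: 2·(2E) − 3·(2E) + 6·(20 + x) = 12, i.e. 120 + 6x − (60 + 10x) = 12.
Collecting terms: −4x + 60 = 12, so −4x = −48, so x = 12.
Then 2E = 60 + 10·12 = 180, so E = 90, V = 2E/3 = 60, F = 20 + 12 = 32.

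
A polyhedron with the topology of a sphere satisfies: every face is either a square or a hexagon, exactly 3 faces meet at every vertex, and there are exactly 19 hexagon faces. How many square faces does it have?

Let x be the number of squares; then F = 19 + x.
Edge–face incidences: 2E = 6·19 + 4·x = 114 + 4x.
Every vertex has degree 3, so 3V = 2E.
Euler: V − E + F = 2 ⇒ (2E)/3 − E + (19 + x) = 2.
Multiply by 6: 2·(2E) − 3·(2E) + 6·(19 + x) = 12, i.e. 114 + 6x − (114 + 4x) = 12.
Collecting terms: 2x = 12, so x = 6.
Then 2E = 114 + 4·6 = 138, so E = 69, V = 2E/3 = 46, F = 19 + 6 = 25.

6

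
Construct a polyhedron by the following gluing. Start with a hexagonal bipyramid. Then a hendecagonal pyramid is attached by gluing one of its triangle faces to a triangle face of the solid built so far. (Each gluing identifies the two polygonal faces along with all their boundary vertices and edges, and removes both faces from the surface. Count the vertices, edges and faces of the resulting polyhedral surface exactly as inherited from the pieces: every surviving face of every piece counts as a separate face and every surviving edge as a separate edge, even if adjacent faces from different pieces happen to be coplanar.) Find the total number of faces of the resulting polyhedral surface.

22

A hexagonal bipyramid: V=8, E=18, F=12.
Attach a hendecagonal pyramid (V=12, E=22, F=12) along a 3-gon: merge 3 vertices and 3 edges, delete both glued faces → V=17, E=37, F=22.
Check: V − E + F = 17 − 37 + 22 = 2.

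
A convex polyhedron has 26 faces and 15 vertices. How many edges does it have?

39

Here V − E + F = 2.
E = V + F − (2) = 15 + 26 − (2) = 39.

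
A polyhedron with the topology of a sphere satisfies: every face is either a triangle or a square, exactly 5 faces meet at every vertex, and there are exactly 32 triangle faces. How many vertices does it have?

24

Let x be the number of squares; then F = 32 + x.
Edge–face incidences: 2E = 3·32 + 4·x = 96 + 4x.
Every vertex has degree 5, so 5V = 2E.
Euler: V − E + F = 2 ⇒ (2E)/5 − E + (32 + x) = 2.
Multiply by 10: 2·(2E) − 5·(2E) + 10·(32 + x) = 20, i.e. 320 + 10x − 3·(96 + 4x) = 20.
Collecting terms: −2x + 32 = 20, so −2x = −12, so x = 6.
Then 2E = 96 + 4·6 = 120, so E = 60, V = 2E/5 = 24, F = 32 + 6 = 38.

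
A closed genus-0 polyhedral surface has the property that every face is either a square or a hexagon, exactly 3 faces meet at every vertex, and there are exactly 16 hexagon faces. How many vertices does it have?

Let x be the number of squares; then F = 16 + x.
Edge–face incidences: 2E = 6·16 + 4·x = 96 + 4x.
Every vertex has degree 3, so 3V = 2E.
Euler: V − E + F = 2 ⇒ (2E)/3 − E + (16 + x) = 2.
Multiply by 6: 2·(2E) − 3·(2E) + 6·(16 + x) = 12, i.e. 96 + 6x − (96 + 4x) = 12.
Collecting terms: 2x = 12, so x = 6.
Then 2E = 96 + 4·6 = 120, so E = 60, V = 2E/3 = 40, F = 16 + 6 = 22.

40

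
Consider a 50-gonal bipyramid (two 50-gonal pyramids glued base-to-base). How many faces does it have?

100

A bipyramid over an n-gon has 2n triangular faces and n + 2 vertices: V = 50 + 2 = 52, E = 3·50 = 150, F = 2·50 = 100.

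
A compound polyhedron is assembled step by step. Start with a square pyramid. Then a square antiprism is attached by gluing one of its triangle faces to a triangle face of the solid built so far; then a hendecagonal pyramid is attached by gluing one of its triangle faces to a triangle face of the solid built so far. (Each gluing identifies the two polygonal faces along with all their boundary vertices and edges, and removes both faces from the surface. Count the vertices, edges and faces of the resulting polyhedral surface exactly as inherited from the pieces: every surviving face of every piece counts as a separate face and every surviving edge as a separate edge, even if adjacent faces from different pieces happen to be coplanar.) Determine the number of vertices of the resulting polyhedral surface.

A square pyramid: V=5, E=8, F=5.
Attach a square antiprism (V=8, E=16, F=10) along a 3-gon: merge 3 vertices and 3 edges, delete both glued faces → V=10, E=21, F=13.
Attach a hendecagonal pyramid (V=12, E=22, F=12) along a 3-gon: merge 3 vertices and 3 edges, delete both glued faces → V=19, E=40, F=23.
Check: V − E + F = 19 − 40 + 23 = 2.

19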